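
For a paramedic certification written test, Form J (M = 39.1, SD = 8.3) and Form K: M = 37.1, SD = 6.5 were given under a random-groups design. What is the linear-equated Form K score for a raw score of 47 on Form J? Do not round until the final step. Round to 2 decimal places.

43.29

Linear equating: y = (SD_Y/SD_X)(x − M_X) + M_Y
y = (6.5/8.3)(47 − 39.1) + 37.1
y = 0.783133 × 7.9 + 37.1 = 6.1867 + 37.1 = 43.29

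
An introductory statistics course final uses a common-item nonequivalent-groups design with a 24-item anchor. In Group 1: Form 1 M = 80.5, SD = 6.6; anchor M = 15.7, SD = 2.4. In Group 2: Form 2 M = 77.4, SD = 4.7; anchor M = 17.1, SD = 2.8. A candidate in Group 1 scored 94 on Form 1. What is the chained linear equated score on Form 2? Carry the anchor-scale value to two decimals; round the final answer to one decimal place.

Form 1 → anchor (Group 1): v = (2.4/6.6)(94 − 80.5) + 15.7 = 20.61
anchor → Form 2 (Group 2): y = (4.7/2.8)(20.61 − 17.1) + 77.4 = 83.3

83.3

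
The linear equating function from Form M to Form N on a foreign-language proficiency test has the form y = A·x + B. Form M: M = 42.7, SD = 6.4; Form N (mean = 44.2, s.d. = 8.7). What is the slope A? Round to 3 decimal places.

1.359

A = SD_Y / SD_X = 8.7 / 6.4 = 1.359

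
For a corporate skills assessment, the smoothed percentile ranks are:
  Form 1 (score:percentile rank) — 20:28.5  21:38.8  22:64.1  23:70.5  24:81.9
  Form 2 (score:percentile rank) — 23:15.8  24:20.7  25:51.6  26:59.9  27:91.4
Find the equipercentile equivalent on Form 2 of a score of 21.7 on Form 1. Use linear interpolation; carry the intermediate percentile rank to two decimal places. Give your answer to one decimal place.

PR of 21.7 on Form 1: 38.8 + (21.7 − 21)/(22 − 21) × (64.1 − 38.8) = 56.51
On Form 2, PR 56.51 falls between score 25 (PR 51.6) and 26 (PR 59.9).
Interpolate: 25 + (56.51 − 51.6)/(59.9 − 51.6) × (26 − 25) = 25.6

25.6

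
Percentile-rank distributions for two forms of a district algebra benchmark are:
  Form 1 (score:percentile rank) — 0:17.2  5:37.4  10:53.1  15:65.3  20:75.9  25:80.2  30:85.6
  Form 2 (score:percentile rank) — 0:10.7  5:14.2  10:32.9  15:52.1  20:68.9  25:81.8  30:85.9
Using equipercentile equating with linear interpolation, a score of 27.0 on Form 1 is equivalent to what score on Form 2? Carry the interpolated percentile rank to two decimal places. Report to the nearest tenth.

25.7

PR of 27.0 on Form 1: 80.2 + (27.0 − 25)/(30 − 25) × (85.6 − 80.2) = 82.36
On Form 2, PR 82.36 falls between score 25 (PR 81.8) and 30 (PR 85.9).
Interpolate: 25 + (82.36 − 81.8)/(85.9 − 81.8) × (30 − 25) = 25.7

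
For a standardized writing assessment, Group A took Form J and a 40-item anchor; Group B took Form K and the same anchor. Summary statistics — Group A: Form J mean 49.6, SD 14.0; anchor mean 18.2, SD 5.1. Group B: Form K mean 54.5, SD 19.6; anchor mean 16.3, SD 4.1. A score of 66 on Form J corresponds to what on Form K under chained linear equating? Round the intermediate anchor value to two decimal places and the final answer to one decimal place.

Form J → anchor (Group A): v = (5.1/14.0)(66 − 49.6) + 18.2 = 24.17
anchor → Form K (Group B): y = (19.6/4.1)(24.17 − 16.3) + 54.5 = 92.1

92.1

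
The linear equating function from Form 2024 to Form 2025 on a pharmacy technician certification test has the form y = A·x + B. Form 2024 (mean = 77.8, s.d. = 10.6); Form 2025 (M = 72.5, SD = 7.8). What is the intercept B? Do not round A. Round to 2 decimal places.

A = SD_Y / SD_X = 7.8 / 10.6 = 0.735849
B = M_Y − A·M_X = 72.5 − 0.735849 × 77.8 = 15.25

15.25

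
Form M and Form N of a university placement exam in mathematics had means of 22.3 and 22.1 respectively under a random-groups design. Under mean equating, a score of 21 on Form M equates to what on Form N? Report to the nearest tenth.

20.8

Mean equating: y = x + (M_Y − M_X) = 21 + (22.1 − 22.3) = 20.8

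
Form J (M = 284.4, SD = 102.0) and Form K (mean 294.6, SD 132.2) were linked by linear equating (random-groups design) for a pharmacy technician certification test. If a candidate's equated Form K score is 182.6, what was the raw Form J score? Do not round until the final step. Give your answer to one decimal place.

Invert y = (SD_Y/SD_X)(x − M_X) + M_Y:
x = (SD_X/SD_Y)(y − M_Y) + M_X = (102.0/132.2)(182.6 − 294.6) + 284.4
x = 0.771558 × -112.000 + 284.4 = 198.0

198.0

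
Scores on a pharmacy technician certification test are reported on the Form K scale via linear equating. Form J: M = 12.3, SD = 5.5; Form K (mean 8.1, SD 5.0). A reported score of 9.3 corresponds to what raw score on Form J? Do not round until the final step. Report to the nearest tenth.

Invert y = (SD_Y/SD_X)(x − M_X) + M_Y:
x = (SD_X/SD_Y)(y − M_Y) + M_X = (5.5/5.0)(9.3 − 8.1) + 12.3
x = 1.100000 × 1.200 + 12.3 = 13.6

13.6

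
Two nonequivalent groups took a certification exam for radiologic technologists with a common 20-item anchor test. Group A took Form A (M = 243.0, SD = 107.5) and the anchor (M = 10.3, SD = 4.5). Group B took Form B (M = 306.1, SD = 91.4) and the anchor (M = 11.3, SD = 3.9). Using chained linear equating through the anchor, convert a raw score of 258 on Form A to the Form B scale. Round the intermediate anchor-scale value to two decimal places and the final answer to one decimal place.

Form A → anchor (Group A): v = (4.5/107.5)(258 − 243.0) + 10.3 = 10.93
anchor → Form B (Group B): y = (91.4/3.9)(10.93 − 11.3) + 306.1 = 297.4

297.4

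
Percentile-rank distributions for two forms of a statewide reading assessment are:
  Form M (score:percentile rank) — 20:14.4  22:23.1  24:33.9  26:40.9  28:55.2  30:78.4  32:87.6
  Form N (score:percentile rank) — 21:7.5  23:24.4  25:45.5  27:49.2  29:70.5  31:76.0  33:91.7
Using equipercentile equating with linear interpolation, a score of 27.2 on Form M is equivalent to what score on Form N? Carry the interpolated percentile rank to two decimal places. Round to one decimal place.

PR of 27.2 on Form M: 40.9 + (27.2 − 26)/(28 − 26) × (55.2 − 40.9) = 49.48
On Form N, PR 49.48 falls between score 27 (PR 49.2) and 29 (PR 70.5).
Interpolate: 27 + (49.48 − 49.2)/(70.5 − 49.2) × (29 − 27) = 27.0

27.0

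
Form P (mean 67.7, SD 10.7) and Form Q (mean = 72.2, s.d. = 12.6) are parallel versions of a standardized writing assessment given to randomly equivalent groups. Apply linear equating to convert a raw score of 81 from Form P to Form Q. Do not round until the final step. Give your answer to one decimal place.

87.9

Linear equating: y = (SD_Y/SD_X)(x − M_X) + M_Y
y = (12.6/10.7)(81 − 67.7) + 72.2
y = 1.177570 × 13.3 + 72.2 = 15.6617 + 72.2 = 87.9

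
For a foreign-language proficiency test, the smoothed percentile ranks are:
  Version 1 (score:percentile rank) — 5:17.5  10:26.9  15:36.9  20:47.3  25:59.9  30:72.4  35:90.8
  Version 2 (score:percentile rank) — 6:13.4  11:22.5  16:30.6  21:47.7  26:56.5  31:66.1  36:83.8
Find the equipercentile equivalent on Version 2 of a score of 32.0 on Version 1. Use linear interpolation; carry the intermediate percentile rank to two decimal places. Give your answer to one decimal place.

34.9

PR of 32.0 on Version 1: 72.4 + (32.0 − 30)/(35 − 30) × (90.8 − 72.4) = 79.76
On Version 2, PR 79.76 falls between score 31 (PR 66.1) and 36 (PR 83.8).
Interpolate: 31 + (79.76 − 66.1)/(83.8 − 66.1) × (36 − 31) = 34.9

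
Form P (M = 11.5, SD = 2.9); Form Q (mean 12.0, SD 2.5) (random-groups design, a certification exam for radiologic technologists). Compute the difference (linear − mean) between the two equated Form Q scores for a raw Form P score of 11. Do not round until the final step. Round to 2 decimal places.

Mean-equated: 11 + (12.0 − 11.5) = 11.50
Linear-equated: (2.5/2.9)(11 − 11.5) + 12.0 = 11.569
Difference = 11.569 − 11.50 = 0.07

0.07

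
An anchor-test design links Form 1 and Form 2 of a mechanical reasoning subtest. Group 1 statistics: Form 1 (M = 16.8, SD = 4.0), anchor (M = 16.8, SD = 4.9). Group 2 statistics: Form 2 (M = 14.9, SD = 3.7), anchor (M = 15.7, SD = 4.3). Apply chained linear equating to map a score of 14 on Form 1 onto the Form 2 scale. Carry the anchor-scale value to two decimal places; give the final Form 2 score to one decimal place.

Form 1 → anchor (Group 1): v = (4.9/4.0)(14 − 16.8) + 16.8 = 13.37
anchor → Form 2 (Group 2): y = (3.7/4.3)(13.37 − 15.7) + 14.9 = 12.9

12.9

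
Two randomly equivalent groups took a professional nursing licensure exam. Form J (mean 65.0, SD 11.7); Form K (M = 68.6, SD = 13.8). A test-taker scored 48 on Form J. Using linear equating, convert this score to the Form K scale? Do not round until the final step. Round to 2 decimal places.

48.55

Linear equating: y = (SD_Y/SD_X)(x − M_X) + M_Y
y = (13.8/11.7)(48 − 65.0) + 68.6
y = 1.179487 × -17.0 + 68.6 = -20.0513 + 68.6 = 48.55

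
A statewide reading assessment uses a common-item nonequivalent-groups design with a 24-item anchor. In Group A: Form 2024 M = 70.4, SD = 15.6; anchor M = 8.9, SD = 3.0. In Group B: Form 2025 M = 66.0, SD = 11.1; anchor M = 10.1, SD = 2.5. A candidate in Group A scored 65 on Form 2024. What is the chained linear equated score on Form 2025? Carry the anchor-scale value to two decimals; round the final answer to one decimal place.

Form 2024 → anchor (Group A): v = (3.0/15.6)(65 − 70.4) + 8.9 = 7.86
anchor → Form 2025 (Group B): y = (11.1/2.5)(7.86 − 10.1) + 66.0 = 56.1

56.1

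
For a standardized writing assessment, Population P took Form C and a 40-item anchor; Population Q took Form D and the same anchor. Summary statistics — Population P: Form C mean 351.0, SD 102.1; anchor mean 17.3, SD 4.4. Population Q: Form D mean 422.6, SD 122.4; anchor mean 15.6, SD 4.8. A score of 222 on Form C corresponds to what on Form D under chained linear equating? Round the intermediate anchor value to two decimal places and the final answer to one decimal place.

324.2

Form C → anchor (Population P): v = (4.4/102.1)(222 − 351.0) + 17.3 = 11.74
anchor → Form D (Population Q): y = (122.4/4.8)(11.74 − 15.6) + 422.6 = 324.2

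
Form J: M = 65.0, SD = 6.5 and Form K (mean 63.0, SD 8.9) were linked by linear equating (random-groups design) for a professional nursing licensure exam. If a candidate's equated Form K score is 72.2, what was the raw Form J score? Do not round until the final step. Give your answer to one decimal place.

Invert y = (SD_Y/SD_X)(x − M_X) + M_Y:
x = (SD_X/SD_Y)(y − M_Y) + M_X = (6.5/8.9)(72.2 − 63.0) + 65.0
x = 0.730337 × 9.200 + 65.0 = 71.7

71.7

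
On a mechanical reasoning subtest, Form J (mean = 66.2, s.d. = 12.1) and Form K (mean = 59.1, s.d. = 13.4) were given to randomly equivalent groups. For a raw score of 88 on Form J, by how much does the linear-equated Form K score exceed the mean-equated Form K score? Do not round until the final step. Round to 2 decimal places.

2.34

Mean-equated: 88 + (59.1 − 66.2) = 80.90
Linear-equated: (13.4/12.1)(88 − 66.2) + 59.1 = 83.242
Difference = 83.242 − 80.90 = 2.34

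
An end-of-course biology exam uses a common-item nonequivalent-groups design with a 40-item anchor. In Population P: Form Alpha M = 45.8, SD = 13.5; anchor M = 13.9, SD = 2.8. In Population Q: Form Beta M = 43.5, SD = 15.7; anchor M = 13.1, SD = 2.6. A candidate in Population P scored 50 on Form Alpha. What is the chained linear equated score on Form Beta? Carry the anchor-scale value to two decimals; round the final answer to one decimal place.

53.6

Form Alpha → anchor (Population P): v = (2.8/13.5)(50 − 45.8) + 13.9 = 14.77
anchor → Form Beta (Population Q): y = (15.7/2.6)(14.77 − 13.1) + 43.5 = 53.6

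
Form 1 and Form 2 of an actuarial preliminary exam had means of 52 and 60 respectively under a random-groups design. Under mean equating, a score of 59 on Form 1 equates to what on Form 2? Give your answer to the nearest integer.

Mean equating: y = x + (M_Y − M_X) = 59 + (60 − 52) = 67

67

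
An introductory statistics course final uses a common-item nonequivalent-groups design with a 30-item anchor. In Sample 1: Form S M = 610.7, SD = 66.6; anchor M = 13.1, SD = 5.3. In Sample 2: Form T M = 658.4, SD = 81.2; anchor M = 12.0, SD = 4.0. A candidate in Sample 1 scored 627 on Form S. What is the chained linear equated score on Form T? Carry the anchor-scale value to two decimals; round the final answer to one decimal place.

Form S → anchor (Sample 1): v = (5.3/66.6)(627 − 610.7) + 13.1 = 14.40
anchor → Form T (Sample 2): y = (81.2/4.0)(14.40 − 12.0) + 658.4 = 707.1

707.1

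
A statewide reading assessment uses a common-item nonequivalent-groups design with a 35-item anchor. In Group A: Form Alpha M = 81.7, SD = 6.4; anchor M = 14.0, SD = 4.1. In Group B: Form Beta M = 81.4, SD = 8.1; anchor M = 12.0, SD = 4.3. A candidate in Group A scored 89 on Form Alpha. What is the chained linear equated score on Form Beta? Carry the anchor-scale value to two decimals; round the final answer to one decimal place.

Form Alpha → anchor (Group A): v = (4.1/6.4)(89 − 81.7) + 14.0 = 18.68
anchor → Form Beta (Group B): y = (8.1/4.3)(18.68 − 12.0) + 81.4 = 94.0

94.0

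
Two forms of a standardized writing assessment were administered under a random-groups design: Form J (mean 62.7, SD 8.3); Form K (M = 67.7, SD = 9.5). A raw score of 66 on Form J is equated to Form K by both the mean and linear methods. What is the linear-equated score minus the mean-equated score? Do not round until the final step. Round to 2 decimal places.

Mean-equated: 66 + (67.7 − 62.7) = 71.00
Linear-equated: (9.5/8.3)(66 − 62.7) + 67.7 = 71.477
Difference = 71.477 − 71.00 = 0.48

0.48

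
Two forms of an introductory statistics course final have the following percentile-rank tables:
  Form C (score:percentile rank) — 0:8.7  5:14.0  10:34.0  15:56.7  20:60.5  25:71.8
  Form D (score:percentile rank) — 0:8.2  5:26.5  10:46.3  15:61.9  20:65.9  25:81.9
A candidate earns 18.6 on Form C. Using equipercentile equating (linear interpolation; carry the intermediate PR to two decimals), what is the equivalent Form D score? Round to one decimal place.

14.2

PR of 18.6 on Form C: 56.7 + (18.6 − 15)/(20 − 15) × (60.5 − 56.7) = 59.44
On Form D, PR 59.44 falls between score 10 (PR 46.3) and 15 (PR 61.9).
Interpolate: 10 + (59.44 − 46.3)/(61.9 − 46.3) × (15 − 10) = 14.2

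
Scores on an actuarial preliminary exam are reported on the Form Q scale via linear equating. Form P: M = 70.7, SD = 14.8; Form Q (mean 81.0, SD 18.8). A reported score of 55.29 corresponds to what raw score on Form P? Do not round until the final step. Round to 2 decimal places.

Invert y = (SD_Y/SD_X)(x − M_X) + M_Y:
x = (SD_X/SD_Y)(y − M_Y) + M_X = (14.8/18.8)(55.29 − 81.0) + 70.7
x = 0.787234 × -25.710 + 70.7 = 50.46

50.46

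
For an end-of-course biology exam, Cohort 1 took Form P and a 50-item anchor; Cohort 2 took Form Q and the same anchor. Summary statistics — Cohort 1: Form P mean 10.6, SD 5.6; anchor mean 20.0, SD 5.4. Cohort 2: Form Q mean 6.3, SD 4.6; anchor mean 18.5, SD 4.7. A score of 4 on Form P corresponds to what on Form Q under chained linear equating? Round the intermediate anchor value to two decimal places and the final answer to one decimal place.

Form P → anchor (Cohort 1): v = (5.4/5.6)(4 − 10.6) + 20.0 = 13.64
anchor → Form Q (Cohort 2): y = (4.6/4.7)(13.64 − 18.5) + 6.3 = 1.5

1.5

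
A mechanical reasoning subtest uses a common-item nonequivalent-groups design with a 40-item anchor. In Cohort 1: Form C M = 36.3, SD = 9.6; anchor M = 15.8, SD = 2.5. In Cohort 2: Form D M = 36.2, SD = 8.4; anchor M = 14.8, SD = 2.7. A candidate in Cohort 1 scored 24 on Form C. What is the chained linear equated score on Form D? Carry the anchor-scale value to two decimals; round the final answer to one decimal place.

Form C → anchor (Cohort 1): v = (2.5/9.6)(24 − 36.3) + 15.8 = 12.60
anchor → Form D (Cohort 2): y = (8.4/2.7)(12.60 − 14.8) + 36.2 = 29.4

29.4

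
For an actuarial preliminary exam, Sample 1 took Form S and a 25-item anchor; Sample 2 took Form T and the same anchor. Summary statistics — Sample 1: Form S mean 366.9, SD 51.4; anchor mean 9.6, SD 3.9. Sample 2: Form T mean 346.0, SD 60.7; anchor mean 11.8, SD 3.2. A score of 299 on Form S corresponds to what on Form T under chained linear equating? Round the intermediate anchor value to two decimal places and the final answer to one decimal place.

206.6

Form S → anchor (Sample 1): v = (3.9/51.4)(299 − 366.9) + 9.6 = 4.45
anchor → Form T (Sample 2): y = (60.7/3.2)(4.45 − 11.8) + 346.0 = 206.6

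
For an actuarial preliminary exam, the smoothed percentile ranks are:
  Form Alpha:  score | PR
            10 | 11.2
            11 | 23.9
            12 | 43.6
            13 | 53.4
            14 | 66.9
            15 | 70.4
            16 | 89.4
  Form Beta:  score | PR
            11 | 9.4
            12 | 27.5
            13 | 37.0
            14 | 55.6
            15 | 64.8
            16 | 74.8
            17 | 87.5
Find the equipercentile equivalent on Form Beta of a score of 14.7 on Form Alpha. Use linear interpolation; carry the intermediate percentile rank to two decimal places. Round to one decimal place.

PR of 14.7 on Form Alpha: 66.9 + (14.7 − 14)/(15 − 14) × (70.4 − 66.9) = 69.35
On Form Beta, PR 69.35 falls between score 15 (PR 64.8) and 16 (PR 74.8).
Interpolate: 15 + (69.35 − 64.8)/(74.8 − 64.8) × (16 − 15) = 15.5

15.5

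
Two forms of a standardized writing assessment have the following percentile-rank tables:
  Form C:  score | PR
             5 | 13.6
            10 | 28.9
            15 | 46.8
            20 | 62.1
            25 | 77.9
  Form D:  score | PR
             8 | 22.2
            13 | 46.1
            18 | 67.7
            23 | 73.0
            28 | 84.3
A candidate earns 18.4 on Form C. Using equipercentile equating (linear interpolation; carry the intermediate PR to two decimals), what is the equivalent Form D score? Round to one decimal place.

PR of 18.4 on Form C: 46.8 + (18.4 − 15)/(20 − 15) × (62.1 − 46.8) = 57.20
On Form D, PR 57.20 falls between score 13 (PR 46.1) and 18 (PR 67.7).
Interpolate: 13 + (57.20 − 46.1)/(67.7 − 46.1) × (18 − 13) = 15.6

15.6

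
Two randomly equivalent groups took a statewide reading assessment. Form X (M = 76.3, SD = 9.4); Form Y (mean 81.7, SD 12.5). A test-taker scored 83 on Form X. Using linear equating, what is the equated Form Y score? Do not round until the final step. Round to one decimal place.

Linear equating: y = (SD_Y/SD_X)(x − M_X) + M_Y
y = (12.5/9.4)(83 − 76.3) + 81.7
y = 1.329787 × 6.7 + 81.7 = 8.9096 + 81.7 = 90.6

90.6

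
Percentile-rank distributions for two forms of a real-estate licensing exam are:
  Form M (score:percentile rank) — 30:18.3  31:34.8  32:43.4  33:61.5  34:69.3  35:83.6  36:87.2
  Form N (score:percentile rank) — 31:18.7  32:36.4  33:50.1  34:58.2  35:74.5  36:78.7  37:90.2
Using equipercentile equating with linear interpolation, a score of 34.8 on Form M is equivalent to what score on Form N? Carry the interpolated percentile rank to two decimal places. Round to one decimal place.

PR of 34.8 on Form M: 69.3 + (34.8 − 34)/(35 − 34) × (83.6 − 69.3) = 80.74
On Form N, PR 80.74 falls between score 36 (PR 78.7) and 37 (PR 90.2).
Interpolate: 36 + (80.74 − 78.7)/(90.2 − 78.7) × (37 − 36) = 36.2

36.2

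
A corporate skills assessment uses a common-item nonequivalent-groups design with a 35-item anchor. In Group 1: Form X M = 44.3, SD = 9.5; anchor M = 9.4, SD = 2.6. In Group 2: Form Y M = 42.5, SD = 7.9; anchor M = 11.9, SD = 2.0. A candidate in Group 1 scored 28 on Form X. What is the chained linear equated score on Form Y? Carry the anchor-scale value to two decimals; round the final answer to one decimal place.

Form X → anchor (Group 1): v = (2.6/9.5)(28 − 44.3) + 9.4 = 4.94
anchor → Form Y (Group 2): y = (7.9/2.0)(4.94 − 11.9) + 42.5 = 15.0

15.0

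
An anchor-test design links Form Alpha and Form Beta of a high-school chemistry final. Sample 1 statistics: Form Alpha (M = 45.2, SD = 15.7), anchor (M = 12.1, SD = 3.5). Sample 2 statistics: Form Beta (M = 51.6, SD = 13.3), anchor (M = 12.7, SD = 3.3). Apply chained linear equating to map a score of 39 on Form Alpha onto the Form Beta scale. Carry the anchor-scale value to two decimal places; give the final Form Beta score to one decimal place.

43.6

Form Alpha → anchor (Sample 1): v = (3.5/15.7)(39 − 45.2) + 12.1 = 10.72
anchor → Form Beta (Sample 2): y = (13.3/3.3)(10.72 − 12.7) + 51.6 = 43.6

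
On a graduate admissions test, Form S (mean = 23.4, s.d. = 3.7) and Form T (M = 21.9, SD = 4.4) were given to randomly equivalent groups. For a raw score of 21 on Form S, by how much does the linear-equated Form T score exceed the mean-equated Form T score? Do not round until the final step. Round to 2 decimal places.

Mean-equated: 21 + (21.9 − 23.4) = 19.50
Linear-equated: (4.4/3.7)(21 − 23.4) + 21.9 = 19.046
Difference = 19.046 − 19.50 = -0.45

-0.45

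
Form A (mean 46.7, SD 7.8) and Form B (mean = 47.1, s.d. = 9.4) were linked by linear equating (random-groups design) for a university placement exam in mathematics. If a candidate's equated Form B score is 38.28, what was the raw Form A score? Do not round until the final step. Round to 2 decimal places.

39.38

Invert y = (SD_Y/SD_X)(x − M_X) + M_Y:
x = (SD_X/SD_Y)(y − M_Y) + M_X = (7.8/9.4)(38.28 − 47.1) + 46.7
x = 0.829787 × -8.820 + 46.7 = 39.38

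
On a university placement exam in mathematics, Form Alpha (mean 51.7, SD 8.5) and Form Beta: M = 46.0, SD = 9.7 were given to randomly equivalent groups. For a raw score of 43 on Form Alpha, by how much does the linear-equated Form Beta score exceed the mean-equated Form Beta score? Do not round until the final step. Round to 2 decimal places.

-1.23

Mean-equated: 43 + (46.0 − 51.7) = 37.30
Linear-equated: (9.7/8.5)(43 − 51.7) + 46.0 = 36.072
Difference = 36.072 − 37.30 = -1.23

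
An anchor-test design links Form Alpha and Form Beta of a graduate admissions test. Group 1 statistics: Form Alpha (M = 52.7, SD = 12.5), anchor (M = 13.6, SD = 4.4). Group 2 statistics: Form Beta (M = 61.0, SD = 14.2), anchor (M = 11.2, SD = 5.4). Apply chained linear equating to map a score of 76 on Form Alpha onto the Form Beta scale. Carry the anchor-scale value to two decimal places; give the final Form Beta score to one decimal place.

Form Alpha → anchor (Group 1): v = (4.4/12.5)(76 − 52.7) + 13.6 = 21.80
anchor → Form Beta (Group 2): y = (14.2/5.4)(21.80 − 11.2) + 61.0 = 88.9

88.9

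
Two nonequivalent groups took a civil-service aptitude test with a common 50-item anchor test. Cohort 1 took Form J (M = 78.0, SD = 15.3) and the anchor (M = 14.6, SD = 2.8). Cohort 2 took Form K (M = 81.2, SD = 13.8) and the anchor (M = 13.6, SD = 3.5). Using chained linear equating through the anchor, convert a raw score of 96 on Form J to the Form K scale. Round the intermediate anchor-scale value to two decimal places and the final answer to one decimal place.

Form J → anchor (Cohort 1): v = (2.8/15.3)(96 − 78.0) + 14.6 = 17.89
anchor → Form K (Cohort 2): y = (13.8/3.5)(17.89 − 13.6) + 81.2 = 98.1

98.1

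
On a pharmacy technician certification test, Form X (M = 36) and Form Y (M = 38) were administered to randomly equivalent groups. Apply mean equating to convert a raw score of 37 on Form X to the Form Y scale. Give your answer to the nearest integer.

39

Mean equating: y = x + (M_Y − M_X) = 37 + (38 − 36) = 39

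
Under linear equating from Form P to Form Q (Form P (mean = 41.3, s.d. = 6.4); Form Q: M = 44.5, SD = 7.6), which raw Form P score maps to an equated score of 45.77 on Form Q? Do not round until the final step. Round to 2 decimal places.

42.37

Invert y = (SD_Y/SD_X)(x − M_X) + M_Y:
x = (SD_X/SD_Y)(y − M_Y) + M_X = (6.4/7.6)(45.77 − 44.5) + 41.3
x = 0.842105 × 1.270 + 41.3 = 42.37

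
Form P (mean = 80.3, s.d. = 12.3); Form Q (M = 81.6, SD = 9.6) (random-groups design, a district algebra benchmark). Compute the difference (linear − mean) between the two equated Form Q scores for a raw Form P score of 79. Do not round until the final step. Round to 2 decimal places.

Mean-equated: 79 + (81.6 − 80.3) = 80.30
Linear-equated: (9.6/12.3)(79 − 80.3) + 81.6 = 80.585
Difference = 80.585 − 80.30 = 0.29

0.29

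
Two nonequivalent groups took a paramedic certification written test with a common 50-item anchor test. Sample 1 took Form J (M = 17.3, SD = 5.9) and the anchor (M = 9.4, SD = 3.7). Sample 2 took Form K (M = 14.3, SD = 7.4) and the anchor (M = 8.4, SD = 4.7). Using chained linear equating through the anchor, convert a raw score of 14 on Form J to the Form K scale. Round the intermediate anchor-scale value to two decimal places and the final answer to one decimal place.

12.6

Form J → anchor (Sample 1): v = (3.7/5.9)(14 − 17.3) + 9.4 = 7.33
anchor → Form K (Sample 2): y = (7.4/4.7)(7.33 − 8.4) + 14.3 = 12.6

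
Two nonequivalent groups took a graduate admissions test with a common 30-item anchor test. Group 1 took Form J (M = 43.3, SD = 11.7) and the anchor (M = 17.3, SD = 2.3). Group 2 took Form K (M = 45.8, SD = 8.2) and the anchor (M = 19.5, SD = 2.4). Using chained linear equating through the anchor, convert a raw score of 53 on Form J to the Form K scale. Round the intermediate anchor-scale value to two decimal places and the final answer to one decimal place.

44.8

Form J → anchor (Group 1): v = (2.3/11.7)(53 − 43.3) + 17.3 = 19.21
anchor → Form K (Group 2): y = (8.2/2.4)(19.21 − 19.5) + 45.8 = 44.8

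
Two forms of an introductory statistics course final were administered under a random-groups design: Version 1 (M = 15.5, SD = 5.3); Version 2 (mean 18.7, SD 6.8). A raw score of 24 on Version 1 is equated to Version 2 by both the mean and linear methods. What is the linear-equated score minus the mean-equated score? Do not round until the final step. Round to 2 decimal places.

Mean-equated: 24 + (18.7 − 15.5) = 27.20
Linear-equated: (6.8/5.3)(24 − 15.5) + 18.7 = 29.606
Difference = 29.606 − 27.20 = 2.41

2.41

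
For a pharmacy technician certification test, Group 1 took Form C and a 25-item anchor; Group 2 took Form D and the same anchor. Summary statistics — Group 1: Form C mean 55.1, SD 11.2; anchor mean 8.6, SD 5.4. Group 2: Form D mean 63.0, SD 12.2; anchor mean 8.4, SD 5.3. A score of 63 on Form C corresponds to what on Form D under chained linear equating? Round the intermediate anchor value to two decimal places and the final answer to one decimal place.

Form C → anchor (Group 1): v = (5.4/11.2)(63 − 55.1) + 8.6 = 12.41
anchor → Form D (Group 2): y = (12.2/5.3)(12.41 − 8.4) + 63.0 = 72.2

72.2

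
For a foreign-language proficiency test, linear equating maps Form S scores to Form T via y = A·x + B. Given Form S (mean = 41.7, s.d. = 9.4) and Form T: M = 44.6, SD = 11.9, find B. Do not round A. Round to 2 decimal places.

A = SD_Y / SD_X = 11.9 / 9.4 = 1.265957
B = M_Y − A·M_X = 44.6 − 1.265957 × 41.7 = -8.19

-8.19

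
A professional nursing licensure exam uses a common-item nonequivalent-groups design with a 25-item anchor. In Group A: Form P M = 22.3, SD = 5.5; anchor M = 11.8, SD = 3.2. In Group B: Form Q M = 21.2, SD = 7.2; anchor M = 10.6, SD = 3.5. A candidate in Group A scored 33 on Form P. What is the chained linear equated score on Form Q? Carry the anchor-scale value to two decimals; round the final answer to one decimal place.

Form P → anchor (Group A): v = (3.2/5.5)(33 − 22.3) + 11.8 = 18.03
anchor → Form Q (Group B): y = (7.2/3.5)(18.03 − 10.6) + 21.2 = 36.5

36.5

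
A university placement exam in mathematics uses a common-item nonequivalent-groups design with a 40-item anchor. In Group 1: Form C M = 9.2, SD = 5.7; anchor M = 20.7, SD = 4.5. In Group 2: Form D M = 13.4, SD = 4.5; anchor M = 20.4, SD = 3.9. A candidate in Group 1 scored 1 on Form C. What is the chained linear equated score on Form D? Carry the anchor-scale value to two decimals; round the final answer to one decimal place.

6.3

Form C → anchor (Group 1): v = (4.5/5.7)(1 − 9.2) + 20.7 = 14.23
anchor → Form D (Group 2): y = (4.5/3.9)(14.23 − 20.4) + 13.4 = 6.3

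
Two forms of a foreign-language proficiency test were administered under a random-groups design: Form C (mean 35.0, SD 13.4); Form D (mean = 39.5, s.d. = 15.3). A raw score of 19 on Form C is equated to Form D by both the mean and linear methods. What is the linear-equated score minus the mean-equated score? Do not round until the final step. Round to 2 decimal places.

-2.27

Mean-equated: 19 + (39.5 − 35.0) = 23.50
Linear-equated: (15.3/13.4)(19 − 35.0) + 39.5 = 21.231
Difference = 21.231 − 23.50 = -2.27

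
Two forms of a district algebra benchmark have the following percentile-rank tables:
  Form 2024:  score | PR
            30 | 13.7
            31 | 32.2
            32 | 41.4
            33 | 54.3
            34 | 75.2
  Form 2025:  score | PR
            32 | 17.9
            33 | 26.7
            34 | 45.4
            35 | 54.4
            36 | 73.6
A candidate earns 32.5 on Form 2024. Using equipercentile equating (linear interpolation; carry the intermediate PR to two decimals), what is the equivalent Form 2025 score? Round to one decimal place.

PR of 32.5 on Form 2024: 41.4 + (32.5 − 32)/(33 − 32) × (54.3 − 41.4) = 47.85
On Form 2025, PR 47.85 falls between score 34 (PR 45.4) and 35 (PR 54.4).
Interpolate: 34 + (47.85 − 45.4)/(54.4 − 45.4) × (35 − 34) = 34.3

34.3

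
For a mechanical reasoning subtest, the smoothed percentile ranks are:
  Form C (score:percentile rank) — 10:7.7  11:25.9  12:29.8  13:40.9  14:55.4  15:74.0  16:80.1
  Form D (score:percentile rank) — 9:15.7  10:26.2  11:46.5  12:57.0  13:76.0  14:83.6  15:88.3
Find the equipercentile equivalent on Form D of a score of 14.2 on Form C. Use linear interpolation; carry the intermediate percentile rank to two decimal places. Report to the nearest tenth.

12.1

PR of 14.2 on Form C: 55.4 + (14.2 − 14)/(15 − 14) × (74.0 − 55.4) = 59.12
On Form D, PR 59.12 falls between score 12 (PR 57.0) and 13 (PR 76.0).
Interpolate: 12 + (59.12 − 57.0)/(76.0 − 57.0) × (13 − 12) = 12.1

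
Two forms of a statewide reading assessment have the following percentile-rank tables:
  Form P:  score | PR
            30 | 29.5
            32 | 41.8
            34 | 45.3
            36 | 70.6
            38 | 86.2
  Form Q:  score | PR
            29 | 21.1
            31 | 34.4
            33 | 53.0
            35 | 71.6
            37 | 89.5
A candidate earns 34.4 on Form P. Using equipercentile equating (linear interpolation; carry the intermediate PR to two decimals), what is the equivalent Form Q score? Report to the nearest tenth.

32.7

PR of 34.4 on Form P: 45.3 + (34.4 − 34)/(36 − 34) × (70.6 − 45.3) = 50.36
On Form Q, PR 50.36 falls between score 31 (PR 34.4) and 33 (PR 53.0).
Interpolate: 31 + (50.36 − 34.4)/(53.0 − 34.4) × (33 − 31) = 32.7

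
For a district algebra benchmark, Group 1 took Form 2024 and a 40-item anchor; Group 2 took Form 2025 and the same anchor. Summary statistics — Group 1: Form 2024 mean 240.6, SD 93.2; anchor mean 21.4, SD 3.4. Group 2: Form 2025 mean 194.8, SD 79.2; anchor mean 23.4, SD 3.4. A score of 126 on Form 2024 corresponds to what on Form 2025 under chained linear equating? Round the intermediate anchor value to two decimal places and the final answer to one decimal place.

50.8

Form 2024 → anchor (Group 1): v = (3.4/93.2)(126 − 240.6) + 21.4 = 17.22
anchor → Form 2025 (Group 2): y = (79.2/3.4)(17.22 − 23.4) + 194.8 = 50.8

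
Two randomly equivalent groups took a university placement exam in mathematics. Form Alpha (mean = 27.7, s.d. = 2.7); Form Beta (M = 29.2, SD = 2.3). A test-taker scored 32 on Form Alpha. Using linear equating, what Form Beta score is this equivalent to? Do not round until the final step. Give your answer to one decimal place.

Linear equating: y = (SD_Y/SD_X)(x − M_X) + M_Y
y = (2.3/2.7)(32 − 27.7) + 29.2
y = 0.851852 × 4.3 + 29.2 = 3.6630 + 29.2 = 32.9

32.9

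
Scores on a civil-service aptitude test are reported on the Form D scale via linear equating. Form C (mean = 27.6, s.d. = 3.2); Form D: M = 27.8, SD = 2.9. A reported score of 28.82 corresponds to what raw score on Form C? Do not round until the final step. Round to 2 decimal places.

28.73

Invert y = (SD_Y/SD_X)(x − M_X) + M_Y:
x = (SD_X/SD_Y)(y − M_Y) + M_X = (3.2/2.9)(28.82 − 27.8) + 27.6
x = 1.103448 × 1.020 + 27.6 = 28.73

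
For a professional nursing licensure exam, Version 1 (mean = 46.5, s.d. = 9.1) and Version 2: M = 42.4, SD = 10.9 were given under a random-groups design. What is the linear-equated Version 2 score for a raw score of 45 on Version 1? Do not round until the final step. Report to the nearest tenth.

Linear equating: y = (SD_Y/SD_X)(x − M_X) + M_Y
y = (10.9/9.1)(45 − 46.5) + 42.4
y = 1.197802 × -1.5 + 42.4 = -1.7967 + 42.4 = 40.6

40.6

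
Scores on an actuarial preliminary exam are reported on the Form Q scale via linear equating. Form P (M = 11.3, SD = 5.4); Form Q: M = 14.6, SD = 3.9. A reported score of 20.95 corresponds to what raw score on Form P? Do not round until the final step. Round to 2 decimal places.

Invert y = (SD_Y/SD_X)(x − M_X) + M_Y:
x = (SD_X/SD_Y)(y − M_Y) + M_X = (5.4/3.9)(20.95 − 14.6) + 11.3
x = 1.384615 × 6.350 + 11.3 = 20.09

20.09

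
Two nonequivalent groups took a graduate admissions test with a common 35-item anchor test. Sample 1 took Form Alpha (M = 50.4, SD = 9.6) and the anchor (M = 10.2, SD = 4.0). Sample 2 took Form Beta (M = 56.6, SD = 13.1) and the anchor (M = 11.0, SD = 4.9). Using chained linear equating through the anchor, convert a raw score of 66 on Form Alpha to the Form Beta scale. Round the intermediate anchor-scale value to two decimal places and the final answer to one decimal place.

Form Alpha → anchor (Sample 1): v = (4.0/9.6)(66 − 50.4) + 10.2 = 16.70
anchor → Form Beta (Sample 2): y = (13.1/4.9)(16.70 − 11.0) + 56.6 = 71.8

71.8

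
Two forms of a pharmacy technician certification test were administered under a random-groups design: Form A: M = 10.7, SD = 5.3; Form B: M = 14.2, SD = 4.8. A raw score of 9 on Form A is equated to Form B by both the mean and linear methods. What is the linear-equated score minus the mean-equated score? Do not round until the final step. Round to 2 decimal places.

0.16

Mean-equated: 9 + (14.2 − 10.7) = 12.50
Linear-equated: (4.8/5.3)(9 − 10.7) + 14.2 = 12.660
Difference = 12.660 − 12.50 = 0.16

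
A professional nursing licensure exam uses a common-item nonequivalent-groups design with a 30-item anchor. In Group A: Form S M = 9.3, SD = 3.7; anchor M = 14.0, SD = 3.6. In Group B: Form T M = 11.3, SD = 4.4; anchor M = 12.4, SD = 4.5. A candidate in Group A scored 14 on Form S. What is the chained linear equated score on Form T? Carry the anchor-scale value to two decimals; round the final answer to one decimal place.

Form S → anchor (Group A): v = (3.6/3.7)(14 − 9.3) + 14.0 = 18.57
anchor → Form T (Group B): y = (4.4/4.5)(18.57 − 12.4) + 11.3 = 17.3

17.3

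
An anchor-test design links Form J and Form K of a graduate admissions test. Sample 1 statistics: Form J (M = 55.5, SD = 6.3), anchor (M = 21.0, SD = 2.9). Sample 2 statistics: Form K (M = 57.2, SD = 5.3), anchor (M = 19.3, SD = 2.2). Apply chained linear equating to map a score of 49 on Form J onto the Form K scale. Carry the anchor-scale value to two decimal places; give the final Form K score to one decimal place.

54.1

Form J → anchor (Sample 1): v = (2.9/6.3)(49 − 55.5) + 21.0 = 18.01
anchor → Form K (Sample 2): y = (5.3/2.2)(18.01 − 19.3) + 57.2 = 54.1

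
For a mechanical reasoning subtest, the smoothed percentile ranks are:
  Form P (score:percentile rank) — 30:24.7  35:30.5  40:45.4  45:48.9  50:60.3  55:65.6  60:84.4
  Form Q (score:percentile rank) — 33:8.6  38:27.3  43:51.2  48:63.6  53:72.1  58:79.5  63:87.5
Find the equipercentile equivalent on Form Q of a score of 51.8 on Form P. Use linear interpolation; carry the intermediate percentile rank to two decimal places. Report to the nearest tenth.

PR of 51.8 on Form P: 60.3 + (51.8 − 50)/(55 − 50) × (65.6 − 60.3) = 62.21
On Form Q, PR 62.21 falls between score 43 (PR 51.2) and 48 (PR 63.6).
Interpolate: 43 + (62.21 − 51.2)/(63.6 − 51.2) × (48 − 43) = 47.4

47.4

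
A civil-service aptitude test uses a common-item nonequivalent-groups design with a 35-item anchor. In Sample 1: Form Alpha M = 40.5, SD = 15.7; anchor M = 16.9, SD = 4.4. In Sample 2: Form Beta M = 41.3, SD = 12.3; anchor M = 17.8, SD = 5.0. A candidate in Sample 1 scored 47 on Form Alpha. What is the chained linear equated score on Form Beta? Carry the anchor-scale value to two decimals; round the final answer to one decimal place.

43.6

Form Alpha → anchor (Sample 1): v = (4.4/15.7)(47 − 40.5) + 16.9 = 18.72
anchor → Form Beta (Sample 2): y = (12.3/5.0)(18.72 − 17.8) + 41.3 = 43.6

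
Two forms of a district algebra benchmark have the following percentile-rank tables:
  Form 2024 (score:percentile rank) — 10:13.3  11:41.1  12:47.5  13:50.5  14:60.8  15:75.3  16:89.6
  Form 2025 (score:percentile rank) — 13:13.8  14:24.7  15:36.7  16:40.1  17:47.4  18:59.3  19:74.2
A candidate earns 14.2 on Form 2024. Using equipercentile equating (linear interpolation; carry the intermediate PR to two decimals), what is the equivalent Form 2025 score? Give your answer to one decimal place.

PR of 14.2 on Form 2024: 60.8 + (14.2 − 14)/(15 − 14) × (75.3 − 60.8) = 63.70
On Form 2025, PR 63.70 falls between score 18 (PR 59.3) and 19 (PR 74.2).
Interpolate: 18 + (63.70 − 59.3)/(74.2 − 59.3) × (19 − 18) = 18.3

18.3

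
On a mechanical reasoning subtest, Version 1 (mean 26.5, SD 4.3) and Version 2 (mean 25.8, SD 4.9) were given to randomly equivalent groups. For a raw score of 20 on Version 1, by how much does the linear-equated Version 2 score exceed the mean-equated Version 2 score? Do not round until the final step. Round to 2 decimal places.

Mean-equated: 20 + (25.8 − 26.5) = 19.30
Linear-equated: (4.9/4.3)(20 − 26.5) + 25.8 = 18.393
Difference = 18.393 − 19.30 = -0.91

-0.91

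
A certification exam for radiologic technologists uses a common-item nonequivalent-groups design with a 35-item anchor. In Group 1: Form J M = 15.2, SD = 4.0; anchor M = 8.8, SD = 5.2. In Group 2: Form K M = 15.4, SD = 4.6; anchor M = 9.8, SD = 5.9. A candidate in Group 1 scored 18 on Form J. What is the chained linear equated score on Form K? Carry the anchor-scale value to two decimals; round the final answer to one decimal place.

Form J → anchor (Group 1): v = (5.2/4.0)(18 − 15.2) + 8.8 = 12.44
anchor → Form K (Group 2): y = (4.6/5.9)(12.44 − 9.8) + 15.4 = 17.5

17.5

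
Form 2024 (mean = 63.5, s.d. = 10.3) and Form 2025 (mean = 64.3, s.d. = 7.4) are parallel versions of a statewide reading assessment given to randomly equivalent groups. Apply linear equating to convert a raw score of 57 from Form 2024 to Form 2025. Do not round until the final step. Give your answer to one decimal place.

59.6

Linear equating: y = (SD_Y/SD_X)(x − M_X) + M_Y
y = (7.4/10.3)(57 − 63.5) + 64.3
y = 0.718447 × -6.5 + 64.3 = -4.6699 + 64.3 = 59.6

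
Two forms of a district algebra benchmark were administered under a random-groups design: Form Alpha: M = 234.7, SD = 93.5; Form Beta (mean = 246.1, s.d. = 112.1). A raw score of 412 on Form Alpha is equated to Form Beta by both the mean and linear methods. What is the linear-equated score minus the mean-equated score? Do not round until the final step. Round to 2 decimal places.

35.27

Mean-equated: 412 + (246.1 − 234.7) = 423.40
Linear-equated: (112.1/93.5)(412 − 234.7) + 246.1 = 458.670
Difference = 458.670 − 423.40 = 35.27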